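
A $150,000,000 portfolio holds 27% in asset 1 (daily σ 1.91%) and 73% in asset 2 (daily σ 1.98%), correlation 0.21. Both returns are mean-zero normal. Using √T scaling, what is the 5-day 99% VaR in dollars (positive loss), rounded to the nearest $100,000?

$12,700,000

σ_p = √(0.27²·1.91² + 0.73²·1.98² + 2·0.21·0.27·0.73·1.91·1.98) = 1.633%.
σ_{5d} = 1.633% × √5 = 3.651%.
z(99%) = 2.326.
VaR = 2.326 × 3.651% = 8.492%; on $150,000,000 that is $12,738,000.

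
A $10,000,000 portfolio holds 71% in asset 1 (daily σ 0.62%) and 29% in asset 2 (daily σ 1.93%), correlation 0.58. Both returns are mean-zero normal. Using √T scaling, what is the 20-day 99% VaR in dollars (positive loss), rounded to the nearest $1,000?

σ_p = √(0.71²·0.62² + 0.29²·1.93² + 2·0.58·0.71·0.29·0.62·1.93) = 0.890%.
σ_{20d} = 0.890% × √20 = 3.980%.
z(99%) = 2.326.
VaR = 2.326 × 3.980% = 9.257%; on $10,000,000 that is $925,700.

$926,000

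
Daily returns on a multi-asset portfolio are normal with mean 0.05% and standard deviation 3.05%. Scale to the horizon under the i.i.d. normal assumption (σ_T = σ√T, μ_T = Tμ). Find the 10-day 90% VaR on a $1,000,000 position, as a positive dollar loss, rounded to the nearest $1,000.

$119,000

At 90%, z = 1.282.
σ_{10d} = 3.05% × √10 = 9.645%; μ_{10d} = 10 × 0.05% = 0.500%.
VaR = −(0.500%) + 1.282 × 9.645% = 11.865%.
On $1,000,000: 0.11865 × $1,000,000 = $118,650.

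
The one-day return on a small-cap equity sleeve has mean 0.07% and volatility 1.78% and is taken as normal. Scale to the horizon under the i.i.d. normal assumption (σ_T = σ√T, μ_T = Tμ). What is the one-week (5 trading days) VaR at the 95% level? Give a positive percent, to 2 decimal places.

At 95%, z = 1.645.
σ_{5d} = 1.78% × √5 = 3.980%; μ_{5d} = 5 × 0.07% = 0.350%.
VaR = −(0.350%) + 1.645 × 3.980% = 6.197%.

6.20%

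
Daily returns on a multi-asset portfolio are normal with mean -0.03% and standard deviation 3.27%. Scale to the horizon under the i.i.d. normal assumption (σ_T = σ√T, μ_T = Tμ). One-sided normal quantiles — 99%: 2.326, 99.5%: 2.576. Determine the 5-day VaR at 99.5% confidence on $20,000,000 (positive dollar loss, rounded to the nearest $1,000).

σ_{5d} = 3.27% × √5 = 7.312%; μ_{5d} = 5 × -0.03% = -0.150%.
VaR = −(-0.150%) + 2.576 × 7.312% = 18.986%.
On $20,000,000: 0.18986 × $20,000,000 = $3,797,200.

$3,797,000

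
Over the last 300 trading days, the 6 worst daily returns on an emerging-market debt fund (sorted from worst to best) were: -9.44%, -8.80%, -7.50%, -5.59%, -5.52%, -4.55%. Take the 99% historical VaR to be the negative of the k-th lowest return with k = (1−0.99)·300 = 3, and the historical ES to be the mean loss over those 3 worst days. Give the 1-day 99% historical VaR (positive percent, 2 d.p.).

k = 3; the 3rd lowest return is -7.50%, so VaR = 7.50%.

7.50%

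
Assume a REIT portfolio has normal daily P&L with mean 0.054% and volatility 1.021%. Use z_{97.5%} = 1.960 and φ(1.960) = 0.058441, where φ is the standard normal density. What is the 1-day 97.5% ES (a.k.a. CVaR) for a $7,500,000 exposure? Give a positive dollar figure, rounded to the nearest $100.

$175,000

Tail multiplier: φ(z)/(1−α) = 0.058441 / 0.025 = 2.338.
ES = −(0.054%) + 1.021% × 2.338 = 2.333%.
On $7,500,000: 0.02333 × $7,500,000 = $174,975.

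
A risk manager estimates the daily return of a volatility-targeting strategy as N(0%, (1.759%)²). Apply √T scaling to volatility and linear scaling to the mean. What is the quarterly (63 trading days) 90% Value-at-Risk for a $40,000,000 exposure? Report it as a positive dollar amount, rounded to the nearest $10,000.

At 90%, z = 1.282.
σ_{63d} = 1.759% × √63 = 13.962%.
VaR = 1.282 × 13.962% = 17.899%.
On $40,000,000: 0.17899 × $40,000,000 = $7,159,600.

$7,160,000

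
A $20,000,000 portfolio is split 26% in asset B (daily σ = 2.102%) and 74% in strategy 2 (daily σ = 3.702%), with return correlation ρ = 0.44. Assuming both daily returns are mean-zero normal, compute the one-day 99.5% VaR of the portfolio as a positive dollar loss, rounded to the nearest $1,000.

$1,556,000

σ_p² = 0.26²·2.102² + 0.74²·3.702² + 2·0.44·0.26·0.74·2.102·3.702 = 9.1210 (%²).
σ_p = √9.1210 = 3.020%.
At 99.5%, z = 2.576.
VaR = 2.576 × 3.020% = 7.780%; on $20,000,000 that is $1,556,000.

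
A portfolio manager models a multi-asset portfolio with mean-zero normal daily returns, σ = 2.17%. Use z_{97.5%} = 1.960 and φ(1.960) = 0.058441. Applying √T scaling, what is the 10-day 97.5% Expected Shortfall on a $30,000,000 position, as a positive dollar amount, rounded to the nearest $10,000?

$4,810,000

σ_{10d} = 2.17% × √10 = 6.862%.
ES multiplier = φ(z)/(1−α) = 0.058441/0.025 = 2.338.
ES = 6.862% × 2.338 = 16.043%; on $30,000,000: $4,812,900.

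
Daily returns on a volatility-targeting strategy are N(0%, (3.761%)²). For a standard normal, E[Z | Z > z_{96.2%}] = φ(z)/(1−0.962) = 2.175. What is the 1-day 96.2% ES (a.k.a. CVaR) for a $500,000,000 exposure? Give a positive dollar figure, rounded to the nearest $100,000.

$40,900,000

ES = 3.761% × 2.175 = 8.180%.
On $500,000,000: 0.08180 × $500,000,000 = $40,900,000.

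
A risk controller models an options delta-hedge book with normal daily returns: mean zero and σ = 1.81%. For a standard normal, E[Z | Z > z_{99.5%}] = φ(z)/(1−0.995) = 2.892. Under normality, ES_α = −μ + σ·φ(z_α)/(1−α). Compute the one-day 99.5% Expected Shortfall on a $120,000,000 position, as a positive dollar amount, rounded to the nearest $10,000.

ES = 1.81% × 2.892 = 5.235%.
On $120,000,000: 0.05235 × $120,000,000 = $6,282,000.

$6,280,000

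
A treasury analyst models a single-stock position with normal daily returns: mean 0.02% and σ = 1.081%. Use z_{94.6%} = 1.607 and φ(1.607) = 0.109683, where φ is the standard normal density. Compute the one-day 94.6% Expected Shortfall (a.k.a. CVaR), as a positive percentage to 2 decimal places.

2.18%

Tail multiplier: φ(z)/(1−α) = 0.109683 / 0.054 = 2.031.
ES = −(0.02%) + 1.081% × 2.031 = 2.176%.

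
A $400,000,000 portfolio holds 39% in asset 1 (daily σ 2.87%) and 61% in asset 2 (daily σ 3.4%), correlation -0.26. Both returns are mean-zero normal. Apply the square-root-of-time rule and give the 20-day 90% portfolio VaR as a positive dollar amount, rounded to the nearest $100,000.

$47,800,000

σ_p = √(0.39²·2.87² + 0.61²·3.4² + 2·-0.26·0.39·0.61·2.87·3.4) = 2.085%.
σ_{20d} = 2.085% × √20 = 9.324%.
z(90%) = 1.282.
VaR = 1.282 × 9.324% = 11.953%; on $400,000,000 that is $47,812,000.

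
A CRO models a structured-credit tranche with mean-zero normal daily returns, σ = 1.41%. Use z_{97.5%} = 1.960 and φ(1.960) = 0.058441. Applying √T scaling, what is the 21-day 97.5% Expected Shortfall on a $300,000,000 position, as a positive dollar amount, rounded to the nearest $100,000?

σ_{21d} = 1.41% × √21 = 6.461%.
ES multiplier = φ(z)/(1−α) = 0.058441/0.025 = 2.338.
ES = 6.461% × 2.338 = 15.106%; on $300,000,000: $45,318,000.

$45,300,000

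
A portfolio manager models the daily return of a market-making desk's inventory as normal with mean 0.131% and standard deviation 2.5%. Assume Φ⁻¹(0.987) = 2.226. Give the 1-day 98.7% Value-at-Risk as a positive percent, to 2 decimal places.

VaR = −μ + z·σ = −(0.131%) + 2.226 × 2.5% = 5.434%.

5.43%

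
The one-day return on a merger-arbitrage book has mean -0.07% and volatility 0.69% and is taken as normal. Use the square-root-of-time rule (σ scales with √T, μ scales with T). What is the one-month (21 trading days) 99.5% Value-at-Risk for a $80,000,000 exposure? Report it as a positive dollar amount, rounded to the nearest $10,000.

$7,690,000

At 99.5%, z = 2.576.
σ_{21d} = 0.69% × √21 = 3.162%; μ_{21d} = 21 × -0.07% = -1.470%.
VaR = −(-1.470%) + 2.576 × 3.162% = 9.615%.
On $80,000,000: 0.09615 × $80,000,000 = $7,692,000.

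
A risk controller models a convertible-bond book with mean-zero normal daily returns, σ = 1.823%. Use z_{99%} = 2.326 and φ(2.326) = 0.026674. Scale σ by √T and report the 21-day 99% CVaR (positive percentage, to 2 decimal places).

σ_{21d} = 1.823% × √21 = 8.354%.
ES multiplier = φ(z)/(1−α) = 0.026674/0.01 = 2.667.
ES = 8.354% × 2.667 = 22.280%.

22.28%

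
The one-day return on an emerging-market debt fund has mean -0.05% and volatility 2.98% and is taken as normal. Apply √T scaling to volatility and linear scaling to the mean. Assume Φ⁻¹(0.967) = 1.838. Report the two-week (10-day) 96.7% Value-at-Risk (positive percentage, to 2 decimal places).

σ_{10d} = 2.98% × √10 = 9.424%; μ_{10d} = 10 × -0.05% = -0.500%.
VaR = −(-0.500%) + 1.838 × 9.424% = 17.821%.

17.82%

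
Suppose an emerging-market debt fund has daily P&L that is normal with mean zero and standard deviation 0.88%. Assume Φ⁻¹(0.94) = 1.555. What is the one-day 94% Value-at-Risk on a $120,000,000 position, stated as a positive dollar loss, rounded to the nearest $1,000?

VaR = z·σ = 1.555 × 0.88% = 1.368%.
On $120,000,000: 0.01368 × $120,000,000 = $1,641,600.

$1,642,000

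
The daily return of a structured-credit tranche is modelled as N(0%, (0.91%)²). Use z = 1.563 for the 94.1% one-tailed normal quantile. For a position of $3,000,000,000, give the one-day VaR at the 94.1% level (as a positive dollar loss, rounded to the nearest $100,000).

VaR = z·σ = 1.563 × 0.91% = 1.422%.
On $3,000,000,000: 0.01422 × $3,000,000,000 = $42,660,000.

$42,700,000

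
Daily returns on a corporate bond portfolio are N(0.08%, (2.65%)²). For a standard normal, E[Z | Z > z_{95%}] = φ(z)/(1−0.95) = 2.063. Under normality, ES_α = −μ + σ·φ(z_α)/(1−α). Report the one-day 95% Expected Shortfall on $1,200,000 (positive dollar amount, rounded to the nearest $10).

$64,640

ES = −(0.08%) + 2.65% × 2.063 = 5.387%.
On $1,200,000: 0.05387 × $1,200,000 = $64,644.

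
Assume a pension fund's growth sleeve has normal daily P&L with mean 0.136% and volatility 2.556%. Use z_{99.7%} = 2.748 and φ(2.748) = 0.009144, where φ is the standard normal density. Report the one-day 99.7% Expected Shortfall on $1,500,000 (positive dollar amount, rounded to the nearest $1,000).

Tail multiplier: φ(z)/(1−α) = 0.009144 / 0.003 = 3.048.
ES = −(0.136%) + 2.556% × 3.048 = 7.655%.
On $1,500,000: 0.07655 × $1,500,000 = $114,825.

$115,000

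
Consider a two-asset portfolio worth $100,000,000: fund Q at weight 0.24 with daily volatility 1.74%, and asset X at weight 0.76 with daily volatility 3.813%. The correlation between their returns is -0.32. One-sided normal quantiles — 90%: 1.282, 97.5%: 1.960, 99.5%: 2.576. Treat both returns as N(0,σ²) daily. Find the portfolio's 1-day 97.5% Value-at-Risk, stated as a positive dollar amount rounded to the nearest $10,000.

$5,470,000

σ_p² = 0.24²·1.74² + 0.76²·3.813² + 2·-0.32·0.24·0.76·1.74·3.813 = 7.7976 (%²).
σ_p = √7.7976 = 2.792%.
VaR = 1.960 × 2.792% = 5.472%; on $100,000,000 that is $5,472,000.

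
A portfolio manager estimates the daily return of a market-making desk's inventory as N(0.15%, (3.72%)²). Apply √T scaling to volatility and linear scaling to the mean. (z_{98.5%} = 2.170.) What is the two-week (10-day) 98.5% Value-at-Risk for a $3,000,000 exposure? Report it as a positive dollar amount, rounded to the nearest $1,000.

$721,000

σ_{10d} = 3.72% × √10 = 11.764%; μ_{10d} = 10 × 0.15% = 1.500%.
VaR = −(1.500%) + 2.170 × 11.764% = 24.028%.
On $3,000,000: 0.24028 × $3,000,000 = $720,840.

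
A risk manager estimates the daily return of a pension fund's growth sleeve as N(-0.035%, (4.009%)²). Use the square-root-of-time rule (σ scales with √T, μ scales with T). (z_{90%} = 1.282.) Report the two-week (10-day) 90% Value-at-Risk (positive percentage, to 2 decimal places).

σ_{10d} = 4.009% × √10 = 12.678%; μ_{10d} = 10 × -0.035% = -0.350%.
VaR = −(-0.350%) + 1.282 × 12.678% = 16.603%.

16.60%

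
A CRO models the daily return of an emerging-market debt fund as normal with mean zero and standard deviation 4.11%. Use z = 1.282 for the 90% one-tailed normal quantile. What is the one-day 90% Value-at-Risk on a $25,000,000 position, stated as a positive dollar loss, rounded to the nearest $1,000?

$1,317,000

VaR = z·σ = 1.282 × 4.11% = 5.269%.
On $25,000,000: 0.05269 × $25,000,000 = $1,317,250.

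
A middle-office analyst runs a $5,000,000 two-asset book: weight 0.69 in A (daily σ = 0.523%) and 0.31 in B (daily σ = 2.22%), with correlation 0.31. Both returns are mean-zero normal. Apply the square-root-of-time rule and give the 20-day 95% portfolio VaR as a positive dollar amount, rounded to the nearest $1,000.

$320,000

σ_p = √(0.69²·0.523² + 0.31²·2.22² + 2·0.31·0.69·0.31·0.523·2.22) = 0.871%.
σ_{20d} = 0.871% × √20 = 3.895%.
z(95%) = 1.645.
VaR = 1.645 × 3.895% = 6.407%; on $5,000,000 that is $320,350.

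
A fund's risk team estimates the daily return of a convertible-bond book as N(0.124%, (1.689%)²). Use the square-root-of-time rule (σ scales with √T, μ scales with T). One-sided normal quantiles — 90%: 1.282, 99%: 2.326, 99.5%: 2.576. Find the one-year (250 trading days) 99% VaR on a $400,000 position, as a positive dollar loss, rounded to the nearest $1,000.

$124,000

σ_{250d} = 1.689% × √250 = 26.705%; μ_{250d} = 250 × 0.124% = 31.000%.
VaR = −(31.000%) + 2.326 × 26.705% = 31.116%.
On $400,000: 0.31116 × $400,000 = $124,464.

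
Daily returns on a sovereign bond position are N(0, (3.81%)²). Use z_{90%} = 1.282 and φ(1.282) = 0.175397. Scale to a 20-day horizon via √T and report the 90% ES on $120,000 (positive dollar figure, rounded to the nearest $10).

σ_{20d} = 3.81% × √20 = 17.039%.
ES multiplier = φ(z)/(1−α) = 0.175397/0.1 = 1.754.
ES = 17.039% × 1.754 = 29.886%; on $120,000: $35,863.

$35,860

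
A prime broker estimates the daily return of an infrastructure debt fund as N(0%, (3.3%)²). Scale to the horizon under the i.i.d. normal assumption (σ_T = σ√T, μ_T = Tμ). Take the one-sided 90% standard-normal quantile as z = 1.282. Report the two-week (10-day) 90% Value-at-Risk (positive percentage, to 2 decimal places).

13.38%

σ_{10d} = 3.3% × √10 = 10.436%.
VaR = 1.282 × 10.436% = 13.379%.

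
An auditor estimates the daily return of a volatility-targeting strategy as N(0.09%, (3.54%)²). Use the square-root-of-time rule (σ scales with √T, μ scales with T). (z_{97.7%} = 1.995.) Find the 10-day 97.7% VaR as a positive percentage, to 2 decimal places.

21.43%

σ_{10d} = 3.54% × √10 = 11.194%; μ_{10d} = 10 × 0.09% = 0.900%.
VaR = −(0.900%) + 1.995 × 11.194% = 21.432%.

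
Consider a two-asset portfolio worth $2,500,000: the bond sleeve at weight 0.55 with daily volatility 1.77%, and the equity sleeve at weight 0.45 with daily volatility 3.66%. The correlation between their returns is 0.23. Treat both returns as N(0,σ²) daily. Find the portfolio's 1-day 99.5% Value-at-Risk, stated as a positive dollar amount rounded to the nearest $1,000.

σ_p² = 0.55²·1.77² + 0.45²·3.66² + 2·0.23·0.55·0.45·1.77·3.66 = 4.3979 (%²).
σ_p = √4.3979 = 2.097%.
At 99.5%, z = 2.576.
VaR = 2.576 × 2.097% = 5.402%; on $2,500,000 that is $135,050.

$135,000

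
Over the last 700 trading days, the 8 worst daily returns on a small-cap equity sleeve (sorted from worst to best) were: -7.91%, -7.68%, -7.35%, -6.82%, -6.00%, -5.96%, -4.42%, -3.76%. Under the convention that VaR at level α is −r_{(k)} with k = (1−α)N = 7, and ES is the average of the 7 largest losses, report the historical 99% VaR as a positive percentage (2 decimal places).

4.42%

k = 7; the 7th lowest return is -4.42%, so VaR = 4.42%.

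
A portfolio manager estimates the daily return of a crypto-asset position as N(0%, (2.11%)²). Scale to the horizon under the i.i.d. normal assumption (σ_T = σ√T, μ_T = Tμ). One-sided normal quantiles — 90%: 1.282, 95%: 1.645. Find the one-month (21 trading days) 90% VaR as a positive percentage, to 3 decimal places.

12.396%

σ_{21d} = 2.11% × √21 = 9.669%.
VaR = 1.282 × 9.669% = 12.396%.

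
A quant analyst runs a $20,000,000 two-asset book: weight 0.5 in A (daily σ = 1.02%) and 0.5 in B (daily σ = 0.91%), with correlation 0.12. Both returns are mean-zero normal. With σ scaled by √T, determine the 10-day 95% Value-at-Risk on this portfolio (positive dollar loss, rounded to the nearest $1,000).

$752,000

σ_p = √(0.5²·1.02² + 0.5²·0.91² + 2·0.12·0.5·0.5·1.02·0.91) = 0.723%.
σ_{10d} = 0.723% × √10 = 2.286%.
z(95%) = 1.645.
VaR = 1.645 × 2.286% = 3.760%; on $20,000,000 that is $752,000.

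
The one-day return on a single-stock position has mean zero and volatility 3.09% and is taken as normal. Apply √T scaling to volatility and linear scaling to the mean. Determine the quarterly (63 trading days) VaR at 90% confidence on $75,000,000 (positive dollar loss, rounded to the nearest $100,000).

$23,600,000

At 90%, z = 1.282.
σ_{63d} = 3.09% × √63 = 24.526%.
VaR = 1.282 × 24.526% = 31.442%.
On $75,000,000: 0.31442 × $75,000,000 = $23,581,500.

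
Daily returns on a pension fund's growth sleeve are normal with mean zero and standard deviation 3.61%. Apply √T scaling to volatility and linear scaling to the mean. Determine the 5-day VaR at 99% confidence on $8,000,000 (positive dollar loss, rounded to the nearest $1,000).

$1,502,000

At 99%, z = 2.326.
σ_{5d} = 3.61% × √5 = 8.072%.
VaR = 2.326 × 8.072% = 18.775%.
On $8,000,000: 0.18775 × $8,000,000 = $1,502,000.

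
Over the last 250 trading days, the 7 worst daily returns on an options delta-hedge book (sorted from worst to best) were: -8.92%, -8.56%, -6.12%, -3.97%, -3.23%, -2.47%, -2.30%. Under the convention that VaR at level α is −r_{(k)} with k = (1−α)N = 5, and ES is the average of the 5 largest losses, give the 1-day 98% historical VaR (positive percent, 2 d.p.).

3.23%

k = 5; the 5th lowest return is -3.23%, so VaR = 3.23%.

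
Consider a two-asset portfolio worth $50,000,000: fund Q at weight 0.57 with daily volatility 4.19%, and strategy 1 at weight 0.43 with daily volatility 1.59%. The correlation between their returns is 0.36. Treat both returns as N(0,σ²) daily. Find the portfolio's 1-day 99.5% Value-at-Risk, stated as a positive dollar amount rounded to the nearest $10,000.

$3,490,000

σ_p² = 0.57²·4.19² + 0.43²·1.59² + 2·0.36·0.57·0.43·4.19·1.59 = 7.3471 (%²).
σ_p = √7.3471 = 2.711%.
At 99.5%, z = 2.576.
VaR = 2.576 × 2.711% = 6.984%; on $50,000,000 that is $3,492,000.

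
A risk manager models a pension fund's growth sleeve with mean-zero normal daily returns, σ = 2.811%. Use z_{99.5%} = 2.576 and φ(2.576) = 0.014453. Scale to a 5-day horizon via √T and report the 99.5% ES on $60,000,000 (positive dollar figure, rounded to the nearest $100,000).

$10,900,000

σ_{5d} = 2.811% × √5 = 6.286%.
ES multiplier = φ(z)/(1−α) = 0.014453/0.005 = 2.891.
ES = 6.286% × 2.891 = 18.173%; on $60,000,000: $10,903,800.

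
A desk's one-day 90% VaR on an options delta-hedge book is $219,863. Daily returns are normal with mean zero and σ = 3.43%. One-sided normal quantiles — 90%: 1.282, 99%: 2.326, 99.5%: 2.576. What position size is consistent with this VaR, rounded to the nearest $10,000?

VaR as a fraction of value: z·σ = 1.282 × 3.43% = 4.39726%.
Position = $219,863 / 0.0439726 = $5,000,000.

$5,000,000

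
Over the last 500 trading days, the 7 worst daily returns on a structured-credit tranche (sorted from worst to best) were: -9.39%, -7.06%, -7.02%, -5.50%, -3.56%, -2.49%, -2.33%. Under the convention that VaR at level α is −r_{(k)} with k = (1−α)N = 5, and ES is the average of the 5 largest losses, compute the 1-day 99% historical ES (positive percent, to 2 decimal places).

The 5 worst returns sum to -32.53%.
ES = −(-32.53%) / 5 = 6.506% ≈ 6.51%.

6.51%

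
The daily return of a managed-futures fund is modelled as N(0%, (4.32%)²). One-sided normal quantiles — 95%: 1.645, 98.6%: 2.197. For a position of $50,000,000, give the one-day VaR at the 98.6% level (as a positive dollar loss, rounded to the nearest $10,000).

VaR = z·σ = 2.197 × 4.32% = 9.491%.
On $50,000,000: 0.09491 × $50,000,000 = $4,745,500.

$4,750,000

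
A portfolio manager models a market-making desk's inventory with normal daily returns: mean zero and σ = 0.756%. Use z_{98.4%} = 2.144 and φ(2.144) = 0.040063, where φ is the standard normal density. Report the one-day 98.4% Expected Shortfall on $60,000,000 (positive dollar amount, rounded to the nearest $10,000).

Tail multiplier: φ(z)/(1−α) = 0.040063 / 0.016 = 2.504.
ES = 0.756% × 2.504 = 1.893%.
On $60,000,000: 0.01893 × $60,000,000 = $1,135,800.

$1,140,000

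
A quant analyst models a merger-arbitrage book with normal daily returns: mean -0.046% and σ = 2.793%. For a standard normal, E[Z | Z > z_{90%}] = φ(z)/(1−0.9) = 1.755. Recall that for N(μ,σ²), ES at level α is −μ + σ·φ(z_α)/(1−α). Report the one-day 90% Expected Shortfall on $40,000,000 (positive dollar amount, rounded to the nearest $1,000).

ES = −(-0.046%) + 2.793% × 1.755 = 4.948%.
On $40,000,000: 0.04948 × $40,000,000 = $1,979,200.

$1,979,000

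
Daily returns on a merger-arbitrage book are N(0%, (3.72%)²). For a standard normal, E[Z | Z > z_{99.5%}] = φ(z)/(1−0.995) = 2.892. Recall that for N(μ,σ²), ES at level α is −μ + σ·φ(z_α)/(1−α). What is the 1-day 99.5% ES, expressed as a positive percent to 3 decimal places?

ES = 3.72% × 2.892 = 10.758%.

10.758%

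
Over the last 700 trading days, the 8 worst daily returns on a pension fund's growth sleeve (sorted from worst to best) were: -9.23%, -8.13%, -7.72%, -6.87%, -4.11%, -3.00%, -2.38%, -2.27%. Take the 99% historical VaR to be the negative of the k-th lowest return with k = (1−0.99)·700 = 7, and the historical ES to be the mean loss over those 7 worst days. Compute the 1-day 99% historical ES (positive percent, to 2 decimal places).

The 7 worst returns sum to -41.44%.
ES = −(-41.44%) / 7 = 5.92%.

5.92%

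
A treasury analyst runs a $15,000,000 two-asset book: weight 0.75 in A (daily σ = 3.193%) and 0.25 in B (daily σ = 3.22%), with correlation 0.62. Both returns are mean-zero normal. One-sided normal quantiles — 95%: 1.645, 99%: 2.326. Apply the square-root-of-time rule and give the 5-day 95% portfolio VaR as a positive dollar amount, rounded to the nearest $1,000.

$1,634,000

σ_p = √(0.75²·3.193² + 0.25²·3.22² + 2·0.62·0.75·0.25·3.193·3.22) = 2.962%.
σ_{5d} = 2.962% × √5 = 6.623%.
VaR = 1.645 × 6.623% = 10.895%; on $15,000,000 that is $1,634,250.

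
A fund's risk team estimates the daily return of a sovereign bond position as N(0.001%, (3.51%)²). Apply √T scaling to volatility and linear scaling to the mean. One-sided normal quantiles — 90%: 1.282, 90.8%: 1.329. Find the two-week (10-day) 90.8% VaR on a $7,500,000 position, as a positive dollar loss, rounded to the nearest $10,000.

σ_{10d} = 3.51% × √10 = 11.100%; μ_{10d} = 10 × 0.001% = 0.010%.
VaR = −(0.010%) + 1.329 × 11.100% = 14.742%.
On $7,500,000: 0.14742 × $7,500,000 = $1,105,650.

$1,110,000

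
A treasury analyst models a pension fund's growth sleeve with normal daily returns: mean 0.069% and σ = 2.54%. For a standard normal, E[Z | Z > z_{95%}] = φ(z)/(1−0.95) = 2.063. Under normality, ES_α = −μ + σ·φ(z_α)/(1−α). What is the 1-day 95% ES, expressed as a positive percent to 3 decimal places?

ES = −(0.069%) + 2.54% × 2.063 = 5.171%.

5.171%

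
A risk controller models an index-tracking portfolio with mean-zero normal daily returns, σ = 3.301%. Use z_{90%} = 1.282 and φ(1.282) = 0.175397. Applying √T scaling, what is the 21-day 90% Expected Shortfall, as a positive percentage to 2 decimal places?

σ_{21d} = 3.301% × √21 = 15.127%.
ES multiplier = φ(z)/(1−α) = 0.175397/0.1 = 1.754.
ES = 15.127% × 1.754 = 26.533%.

26.53%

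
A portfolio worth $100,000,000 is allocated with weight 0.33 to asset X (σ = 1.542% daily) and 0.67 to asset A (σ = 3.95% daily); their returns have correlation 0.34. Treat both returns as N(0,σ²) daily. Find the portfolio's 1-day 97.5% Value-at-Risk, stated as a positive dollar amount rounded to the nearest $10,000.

$5,610,000

σ_p² = 0.33²·1.542² + 0.67²·3.95² + 2·0.34·0.33·0.67·1.542·3.95 = 8.1787 (%²).
σ_p = √8.1787 = 2.860%.
At 97.5%, z = 1.960.
VaR = 1.960 × 2.860% = 5.606%; on $100,000,000 that is $5,606,000.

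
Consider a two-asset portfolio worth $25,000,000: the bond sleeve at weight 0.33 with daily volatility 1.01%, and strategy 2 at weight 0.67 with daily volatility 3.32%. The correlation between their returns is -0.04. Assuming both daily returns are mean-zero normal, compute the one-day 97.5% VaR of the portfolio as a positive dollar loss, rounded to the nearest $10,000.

σ_p² = 0.33²·1.01² + 0.67²·3.32² + 2·-0.04·0.33·0.67·1.01·3.32 = 4.9997 (%²).
σ_p = √4.9997 = 2.236%.
At 97.5%, z = 1.960.
VaR = 1.960 × 2.236% = 4.383%; on $25,000,000 that is $1,095,750.

$1,100,000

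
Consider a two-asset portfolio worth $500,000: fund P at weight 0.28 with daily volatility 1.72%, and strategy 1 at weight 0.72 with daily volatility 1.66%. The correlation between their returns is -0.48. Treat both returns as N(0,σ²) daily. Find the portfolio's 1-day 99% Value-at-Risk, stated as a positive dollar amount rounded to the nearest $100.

σ_p² = 0.28²·1.72² + 0.72²·1.66² + 2·-0.48·0.28·0.72·1.72·1.66 = 1.1079 (%²).
σ_p = √1.1079 = 1.053%.
At 99%, z = 2.326.
VaR = 2.326 × 1.053% = 2.449%; on $500,000 that is $12,245.

$12,200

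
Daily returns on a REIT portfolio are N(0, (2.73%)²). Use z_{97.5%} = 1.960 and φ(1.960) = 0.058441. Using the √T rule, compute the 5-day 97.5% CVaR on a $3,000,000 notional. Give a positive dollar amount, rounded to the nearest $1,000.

σ_{5d} = 2.73% × √5 = 6.104%.
ES multiplier = φ(z)/(1−α) = 0.058441/0.025 = 2.338.
ES = 6.104% × 2.338 = 14.271%; on $3,000,000: $428,130.

$428,000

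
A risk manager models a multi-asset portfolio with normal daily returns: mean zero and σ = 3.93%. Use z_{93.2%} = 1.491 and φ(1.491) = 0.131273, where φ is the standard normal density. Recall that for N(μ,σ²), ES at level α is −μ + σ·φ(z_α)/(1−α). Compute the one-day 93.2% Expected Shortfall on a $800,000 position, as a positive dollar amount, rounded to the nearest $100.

$60,700

Tail multiplier: φ(z)/(1−α) = 0.131273 / 0.068 = 1.930.
ES = 3.93% × 1.930 = 7.585%.
On $800,000: 0.07585 × $800,000 = $60,680.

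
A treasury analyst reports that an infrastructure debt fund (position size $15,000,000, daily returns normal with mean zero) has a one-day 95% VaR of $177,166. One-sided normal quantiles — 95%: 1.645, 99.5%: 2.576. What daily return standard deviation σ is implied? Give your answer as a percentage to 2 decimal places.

0.72%

VaR as a fraction: $177,166 / $15,000,000 = 1.181%.
σ = VaR / z = 1.181% / 1.645 = 0.718%.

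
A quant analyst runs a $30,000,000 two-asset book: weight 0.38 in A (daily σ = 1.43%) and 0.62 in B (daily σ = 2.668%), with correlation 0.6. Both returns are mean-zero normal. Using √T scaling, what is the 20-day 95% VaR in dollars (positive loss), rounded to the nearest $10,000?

$4,470,000

σ_p = √(0.38²·1.43² + 0.62²·2.668² + 2·0.6·0.38·0.62·1.43·2.668) = 2.027%.
σ_{20d} = 2.027% × √20 = 9.065%.
z(95%) = 1.645.
VaR = 1.645 × 9.065% = 14.912%; on $30,000,000 that is $4,473,600.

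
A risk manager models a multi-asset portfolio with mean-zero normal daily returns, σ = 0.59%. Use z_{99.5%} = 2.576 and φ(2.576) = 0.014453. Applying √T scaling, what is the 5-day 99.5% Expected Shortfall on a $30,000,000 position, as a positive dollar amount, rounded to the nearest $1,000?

$1,144,000

σ_{5d} = 0.59% × √5 = 1.319%.
ES multiplier = φ(z)/(1−α) = 0.014453/0.005 = 2.891.
ES = 1.319% × 2.891 = 3.813%; on $30,000,000: $1,143,900.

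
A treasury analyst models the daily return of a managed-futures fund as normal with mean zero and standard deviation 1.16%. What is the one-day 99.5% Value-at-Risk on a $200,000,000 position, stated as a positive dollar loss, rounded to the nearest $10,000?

$5,980,000

At 99.5% one-sided, z = 2.576.
VaR = z·σ = 2.576 × 1.16% = 2.988%.
On $200,000,000: 0.02988 × $200,000,000 = $5,976,000.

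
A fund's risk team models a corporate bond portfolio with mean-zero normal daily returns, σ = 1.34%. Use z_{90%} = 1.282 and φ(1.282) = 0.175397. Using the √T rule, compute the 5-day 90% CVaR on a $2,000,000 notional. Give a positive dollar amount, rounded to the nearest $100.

$105,100

σ_{5d} = 1.34% × √5 = 2.996%.
ES multiplier = φ(z)/(1−α) = 0.175397/0.1 = 1.754.
ES = 2.996% × 1.754 = 5.255%; on $2,000,000: $105,100.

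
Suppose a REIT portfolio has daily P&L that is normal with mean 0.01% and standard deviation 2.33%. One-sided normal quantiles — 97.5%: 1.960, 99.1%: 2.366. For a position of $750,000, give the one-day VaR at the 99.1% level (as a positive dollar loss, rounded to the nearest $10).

VaR = −μ + z·σ = −(0.01%) + 2.366 × 2.33% = 5.503%.
On $750,000: 0.05503 × $750,000 = $41,272.

$41,270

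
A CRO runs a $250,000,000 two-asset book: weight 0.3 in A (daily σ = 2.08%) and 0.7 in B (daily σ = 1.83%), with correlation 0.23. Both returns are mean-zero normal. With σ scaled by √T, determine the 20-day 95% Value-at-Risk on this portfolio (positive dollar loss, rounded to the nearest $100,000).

σ_p = √(0.3²·2.08² + 0.7²·1.83² + 2·0.23·0.3·0.7·2.08·1.83) = 1.549%.
σ_{20d} = 1.549% × √20 = 6.927%.
z(95%) = 1.645.
VaR = 1.645 × 6.927% = 11.395%; on $250,000,000 that is $28,487,500.

$28,500,000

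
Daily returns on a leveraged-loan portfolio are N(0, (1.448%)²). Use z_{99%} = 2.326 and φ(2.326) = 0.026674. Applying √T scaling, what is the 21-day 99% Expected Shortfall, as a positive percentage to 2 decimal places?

17.70%

σ_{21d} = 1.448% × √21 = 6.636%.
ES multiplier = φ(z)/(1−α) = 0.026674/0.01 = 2.667.
ES = 6.636% × 2.667 = 17.698%.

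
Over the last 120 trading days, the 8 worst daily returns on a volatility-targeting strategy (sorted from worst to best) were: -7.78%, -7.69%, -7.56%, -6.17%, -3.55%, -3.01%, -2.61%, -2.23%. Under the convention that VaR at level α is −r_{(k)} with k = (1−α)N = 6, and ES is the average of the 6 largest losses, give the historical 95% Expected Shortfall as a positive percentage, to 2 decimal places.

5.96%

The 6 worst returns sum to -35.76%.
ES = −(-35.76%) / 6 = 5.96%.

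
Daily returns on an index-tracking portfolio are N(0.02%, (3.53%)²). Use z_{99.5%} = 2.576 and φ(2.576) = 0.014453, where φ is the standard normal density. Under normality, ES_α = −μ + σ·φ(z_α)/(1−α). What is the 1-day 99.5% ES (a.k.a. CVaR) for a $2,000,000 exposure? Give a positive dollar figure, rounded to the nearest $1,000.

Tail multiplier: φ(z)/(1−α) = 0.014453 / 0.005 = 2.891.
ES = −(0.02%) + 3.53% × 2.891 = 10.185%.
On $2,000,000: 0.10185 × $2,000,000 = $203,700.

$204,000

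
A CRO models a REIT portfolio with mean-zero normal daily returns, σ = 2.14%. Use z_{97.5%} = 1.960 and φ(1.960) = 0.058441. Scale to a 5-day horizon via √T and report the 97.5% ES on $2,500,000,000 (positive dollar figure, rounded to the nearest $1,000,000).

σ_{5d} = 2.14% × √5 = 4.785%.
ES multiplier = φ(z)/(1−α) = 0.058441/0.025 = 2.338.
ES = 4.785% × 2.338 = 11.187%; on $2,500,000,000: $279,675,000.

$280,000,000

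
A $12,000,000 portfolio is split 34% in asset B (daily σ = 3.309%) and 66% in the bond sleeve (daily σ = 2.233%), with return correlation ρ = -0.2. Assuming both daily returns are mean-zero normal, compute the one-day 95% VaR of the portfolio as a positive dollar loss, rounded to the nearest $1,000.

σ_p² = 0.34²·3.309² + 0.66²·2.233² + 2·-0.2·0.34·0.66·3.309·2.233 = 2.7746 (%²).
σ_p = √2.7746 = 1.666%.
At 95%, z = 1.645.
VaR = 1.645 × 1.666% = 2.741%; on $12,000,000 that is $328,920.

$329,000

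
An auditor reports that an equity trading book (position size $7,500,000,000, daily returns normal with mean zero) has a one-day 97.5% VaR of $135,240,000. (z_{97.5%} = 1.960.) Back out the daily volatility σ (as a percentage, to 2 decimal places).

VaR as a fraction: $135,240,000 / $7,500,000,000 = 1.803%.
σ = VaR / z = 1.803% / 1.960 = 0.920%.

0.92%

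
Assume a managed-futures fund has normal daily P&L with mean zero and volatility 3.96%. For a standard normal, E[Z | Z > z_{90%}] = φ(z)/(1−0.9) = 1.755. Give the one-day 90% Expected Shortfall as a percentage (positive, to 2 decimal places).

6.95%

ES = 3.96% × 1.755 = 6.950%.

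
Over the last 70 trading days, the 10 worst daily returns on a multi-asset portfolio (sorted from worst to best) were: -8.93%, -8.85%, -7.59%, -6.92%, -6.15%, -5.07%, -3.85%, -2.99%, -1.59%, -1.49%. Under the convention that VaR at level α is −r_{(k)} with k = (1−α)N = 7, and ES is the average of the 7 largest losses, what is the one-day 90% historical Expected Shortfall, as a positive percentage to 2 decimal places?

The 7 worst returns sum to -47.36%.
ES = −(-47.36%) / 7 = 6.7657…% ≈ 6.77%.

6.77%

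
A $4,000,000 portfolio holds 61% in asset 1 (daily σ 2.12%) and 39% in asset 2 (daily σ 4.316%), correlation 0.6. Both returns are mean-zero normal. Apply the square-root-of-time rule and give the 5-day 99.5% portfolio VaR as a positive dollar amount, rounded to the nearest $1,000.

$615,000

σ_p = √(0.61²·2.12² + 0.39²·4.316² + 2·0.6·0.61·0.39·2.12·4.316) = 2.668%.
σ_{5d} = 2.668% × √5 = 5.966%.
z(99.5%) = 2.576.
VaR = 2.576 × 5.966% = 15.368%; on $4,000,000 that is $614,720.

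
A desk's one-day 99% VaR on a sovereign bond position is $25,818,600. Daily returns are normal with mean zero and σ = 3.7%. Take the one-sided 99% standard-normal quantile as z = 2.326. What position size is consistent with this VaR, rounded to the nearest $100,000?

VaR as a fraction of value: z·σ = 2.326 × 3.7% = 8.6062%.
Position = $25,818,600 / 0.086062 = $300,000,000.

$300,000,000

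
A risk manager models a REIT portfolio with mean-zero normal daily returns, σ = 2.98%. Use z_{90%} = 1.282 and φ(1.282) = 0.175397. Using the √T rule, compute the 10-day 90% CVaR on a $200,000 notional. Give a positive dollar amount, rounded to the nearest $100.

$33,100

σ_{10d} = 2.98% × √10 = 9.424%.
ES multiplier = φ(z)/(1−α) = 0.175397/0.1 = 1.754.
ES = 9.424% × 1.754 = 16.530%; on $200,000: $33,060.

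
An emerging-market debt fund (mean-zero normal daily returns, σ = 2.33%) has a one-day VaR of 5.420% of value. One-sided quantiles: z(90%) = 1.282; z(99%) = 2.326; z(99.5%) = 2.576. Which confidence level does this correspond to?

99%

Implied z = VaR/σ = 5.420 / 2.33 = 2.326.
This matches z(99%) = 2.326.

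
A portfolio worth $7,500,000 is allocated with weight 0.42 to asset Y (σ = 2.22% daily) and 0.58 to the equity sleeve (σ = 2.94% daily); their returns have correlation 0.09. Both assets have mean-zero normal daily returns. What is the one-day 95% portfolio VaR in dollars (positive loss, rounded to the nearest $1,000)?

σ_p² = 0.42²·2.22² + 0.58²·2.94² + 2·0.09·0.42·0.58·2.22·2.94 = 4.0633 (%²).
σ_p = √4.0633 = 2.016%.
At 95%, z = 1.645.
VaR = 1.645 × 2.016% = 3.316%; on $7,500,000 that is $248,700.

$249,000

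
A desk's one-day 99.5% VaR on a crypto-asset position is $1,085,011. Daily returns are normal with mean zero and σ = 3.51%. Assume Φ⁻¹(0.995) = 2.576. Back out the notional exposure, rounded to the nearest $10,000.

$12,000,000

VaR as a fraction of value: z·σ = 2.576 × 3.51% = 9.04176%.
Position = $1,085,011 / 0.0904176 = $11,999,998.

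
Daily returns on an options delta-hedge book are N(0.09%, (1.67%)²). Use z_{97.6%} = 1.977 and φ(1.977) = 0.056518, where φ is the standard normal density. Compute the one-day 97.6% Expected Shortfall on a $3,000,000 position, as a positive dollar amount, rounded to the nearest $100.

$115,300

Tail multiplier: φ(z)/(1−α) = 0.056518 / 0.024 = 2.355.
ES = −(0.09%) + 1.67% × 2.355 = 3.843%.
On $3,000,000: 0.03843 × $3,000,000 = $115,290.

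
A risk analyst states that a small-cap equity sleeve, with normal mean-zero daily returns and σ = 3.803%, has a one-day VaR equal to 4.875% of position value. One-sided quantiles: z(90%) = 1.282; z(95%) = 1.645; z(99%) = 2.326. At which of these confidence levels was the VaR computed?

Implied z = VaR/σ = 4.875 / 3.803 = 1.282.
This matches z(90%) = 1.282.

90%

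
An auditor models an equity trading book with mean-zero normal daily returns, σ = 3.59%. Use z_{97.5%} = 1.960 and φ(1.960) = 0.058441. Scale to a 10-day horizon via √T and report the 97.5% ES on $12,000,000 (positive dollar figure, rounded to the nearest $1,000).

$3,185,000

σ_{10d} = 3.59% × √10 = 11.353%.
ES multiplier = φ(z)/(1−α) = 0.058441/0.025 = 2.338.
ES = 11.353% × 2.338 = 26.543%; on $12,000,000: $3,185,160.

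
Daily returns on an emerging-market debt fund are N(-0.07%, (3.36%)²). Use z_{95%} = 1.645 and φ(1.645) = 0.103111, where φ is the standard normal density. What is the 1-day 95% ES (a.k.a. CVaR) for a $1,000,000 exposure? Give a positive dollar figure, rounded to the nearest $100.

$70,000

Tail multiplier: φ(z)/(1−α) = 0.103111 / 0.05 = 2.062.
ES = −(-0.07%) + 3.36% × 2.062 = 6.998%.
On $1,000,000: 0.06998 × $1,000,000 = $69,980.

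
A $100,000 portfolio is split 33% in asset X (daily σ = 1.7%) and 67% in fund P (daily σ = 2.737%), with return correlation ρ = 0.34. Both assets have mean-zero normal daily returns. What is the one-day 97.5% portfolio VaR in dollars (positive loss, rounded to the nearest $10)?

σ_p² = 0.33²·1.7² + 0.67²·2.737² + 2·0.34·0.33·0.67·1.7·2.737 = 4.3771 (%²).
σ_p = √4.3771 = 2.092%.
At 97.5%, z = 1.960.
VaR = 1.960 × 2.092% = 4.100%; on $100,000 that is $4,100.

$4,100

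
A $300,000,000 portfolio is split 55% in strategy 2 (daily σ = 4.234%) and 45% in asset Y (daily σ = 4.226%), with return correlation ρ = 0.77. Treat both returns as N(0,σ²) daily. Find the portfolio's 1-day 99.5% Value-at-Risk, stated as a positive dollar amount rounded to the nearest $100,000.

$30,800,000

σ_p² = 0.55²·4.234² + 0.45²·4.226² + 2·0.77·0.55·0.45·4.234·4.226 = 15.8592 (%²).
σ_p = √15.8592 = 3.982%.
At 99.5%, z = 2.576.
VaR = 2.576 × 3.982% = 10.258%; on $300,000,000 that is $30,774,000.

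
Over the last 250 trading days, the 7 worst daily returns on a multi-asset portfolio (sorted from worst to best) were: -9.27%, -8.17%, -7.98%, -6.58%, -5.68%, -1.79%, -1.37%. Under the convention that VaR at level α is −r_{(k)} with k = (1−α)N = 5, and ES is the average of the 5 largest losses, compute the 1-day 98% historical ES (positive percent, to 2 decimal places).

The 5 worst returns sum to -37.68%.
ES = −(-37.68%) / 5 = 7.536% ≈ 7.54%.

7.54%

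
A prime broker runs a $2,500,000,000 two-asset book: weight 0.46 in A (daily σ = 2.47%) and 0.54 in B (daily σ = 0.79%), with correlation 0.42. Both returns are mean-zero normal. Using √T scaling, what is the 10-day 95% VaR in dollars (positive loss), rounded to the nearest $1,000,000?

$178,000,000

σ_p = √(0.46²·2.47² + 0.54²·0.79² + 2·0.42·0.46·0.54·2.47·0.79) = 1.371%.
σ_{10d} = 1.371% × √10 = 4.335%.
z(95%) = 1.645.
VaR = 1.645 × 4.335% = 7.131%; on $2,500,000,000 that is $178,275,000.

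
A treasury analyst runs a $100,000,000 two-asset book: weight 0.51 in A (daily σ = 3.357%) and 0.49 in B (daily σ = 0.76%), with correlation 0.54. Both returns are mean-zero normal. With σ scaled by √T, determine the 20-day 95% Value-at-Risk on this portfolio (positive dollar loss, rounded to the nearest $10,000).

σ_p = √(0.51²·3.357² + 0.49²·0.76² + 2·0.54·0.51·0.49·3.357·0.76) = 1.939%.
σ_{20d} = 1.939% × √20 = 8.671%.
z(95%) = 1.645.
VaR = 1.645 × 8.671% = 14.264%; on $100,000,000 that is $14,264,000.

$14,260,000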